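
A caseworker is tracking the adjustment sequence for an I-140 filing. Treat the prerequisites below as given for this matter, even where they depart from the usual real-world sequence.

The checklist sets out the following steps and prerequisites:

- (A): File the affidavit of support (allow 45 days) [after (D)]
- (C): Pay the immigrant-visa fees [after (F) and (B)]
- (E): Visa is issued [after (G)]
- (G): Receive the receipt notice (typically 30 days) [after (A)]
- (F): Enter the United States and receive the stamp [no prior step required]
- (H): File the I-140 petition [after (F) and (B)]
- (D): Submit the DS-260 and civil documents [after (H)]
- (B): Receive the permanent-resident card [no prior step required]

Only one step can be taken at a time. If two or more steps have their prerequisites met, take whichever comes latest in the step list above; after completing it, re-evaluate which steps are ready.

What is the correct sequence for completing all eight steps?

Nothing is required for (B) and (F). (B) is listed later → (B) first.
That leaves (F) as the only ready step → (F).
Now (H) and (C) have their prerequisites met. (H) is listed later, so (H) next.
(D) and (C) are both available; (D) is listed later → (D).
(A) now also ready, so the ready set is {(C), (A)}; (C) is listed later → (C).
Next only (A) has its prerequisites met → (A).
That leaves (G) as the only ready step → (G).
(E) needed (G), now all done → (E).

(B), (F), (H), (D), (C), (A), (G), (E)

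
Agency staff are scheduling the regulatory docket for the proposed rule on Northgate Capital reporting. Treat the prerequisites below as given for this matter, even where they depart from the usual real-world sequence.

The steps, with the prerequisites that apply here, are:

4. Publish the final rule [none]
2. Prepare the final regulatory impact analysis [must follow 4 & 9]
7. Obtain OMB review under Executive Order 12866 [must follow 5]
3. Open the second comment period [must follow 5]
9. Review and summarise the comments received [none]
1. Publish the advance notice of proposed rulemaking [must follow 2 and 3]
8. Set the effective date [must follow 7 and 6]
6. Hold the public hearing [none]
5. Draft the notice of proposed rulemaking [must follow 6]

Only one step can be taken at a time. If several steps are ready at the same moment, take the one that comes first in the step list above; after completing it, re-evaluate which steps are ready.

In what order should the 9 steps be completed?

4, 9, 2, 6, 5, 7, 3, 1, 8

4, 9 and 6 have no prerequisites; 4 is listed earlier, so 4 is first.
Now 9 and 6 have their prerequisites met. 9 is listed earlier, so 9 next.
Now 2 and 6 have their prerequisites met. 2 is listed earlier, so 2 next.
6 is the only step now ready → 6.
5 needed 6, now all done → 5.
Ready: 7 and 3. 7 is listed earlier → 7.
Now 3 and 8 have their prerequisites met. 3 is listed earlier, so 3 next.
1 and 8 are both available; 1 is listed earlier → 1.
8 needed 7 and 6, now all done → 8.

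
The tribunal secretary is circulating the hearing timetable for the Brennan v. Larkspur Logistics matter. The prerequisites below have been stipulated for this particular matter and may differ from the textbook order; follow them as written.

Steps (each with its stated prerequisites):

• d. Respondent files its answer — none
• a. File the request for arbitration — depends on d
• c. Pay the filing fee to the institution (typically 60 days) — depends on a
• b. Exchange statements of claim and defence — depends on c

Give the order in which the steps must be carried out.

d, a, c, b

d is the only step with nothing outstanding, so it goes first.
Next only a has its prerequisites met → a.
c is the only step now ready → c.
b is the only step now ready → b.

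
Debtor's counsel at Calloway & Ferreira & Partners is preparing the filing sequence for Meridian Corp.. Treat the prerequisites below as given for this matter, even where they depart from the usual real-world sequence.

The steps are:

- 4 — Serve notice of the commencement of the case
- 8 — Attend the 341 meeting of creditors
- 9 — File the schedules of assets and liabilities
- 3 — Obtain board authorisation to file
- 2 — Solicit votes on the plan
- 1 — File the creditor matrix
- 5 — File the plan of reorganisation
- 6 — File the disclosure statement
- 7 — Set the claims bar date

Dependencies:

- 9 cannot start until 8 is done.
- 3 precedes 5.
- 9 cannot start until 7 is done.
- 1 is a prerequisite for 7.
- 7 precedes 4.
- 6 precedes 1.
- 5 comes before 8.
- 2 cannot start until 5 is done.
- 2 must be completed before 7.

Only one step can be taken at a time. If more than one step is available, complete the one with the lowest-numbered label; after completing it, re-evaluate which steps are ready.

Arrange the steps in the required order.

3 and 6 have no prerequisites; 3 has the earlier label, so 3 is first.
5 and 6 are both available; 5 has the earlier label → 5.
Ready: 2, 6 and 8. 2 has the earlier label → 2.
Ready: 6 and 8. 6 has the earlier label → 6.
1 now also ready, so the ready set is {1, 8}; 1 has the earlier label → 1.
7 now also ready, so the ready set is {7, 8}; 7 has the earlier label → 7.
4 now also ready, so the ready set is {4, 8}; 4 has the earlier label → 4.
That leaves 8 as the only ready step → 8.
9 needed 7 and 8, now all done → 9.

3 → 5 → 2 → 6 → 1 → 7 → 4 → 8 → 9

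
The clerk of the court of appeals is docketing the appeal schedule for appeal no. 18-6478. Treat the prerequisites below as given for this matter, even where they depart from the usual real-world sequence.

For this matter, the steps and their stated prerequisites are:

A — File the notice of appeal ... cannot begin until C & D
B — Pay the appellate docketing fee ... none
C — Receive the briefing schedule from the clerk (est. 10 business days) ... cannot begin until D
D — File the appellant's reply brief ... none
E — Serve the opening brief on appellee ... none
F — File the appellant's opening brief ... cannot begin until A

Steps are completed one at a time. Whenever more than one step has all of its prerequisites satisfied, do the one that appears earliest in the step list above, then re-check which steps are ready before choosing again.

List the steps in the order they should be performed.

B, D, C, A, E, F

B, D and E have no prerequisites; B is listed earlier, so B is first.
Ready: D and E. D is listed earlier → D.
Now C and E have their prerequisites met. C is listed earlier, so C next.
A now also ready, so the ready set is {A, E}; A is listed earlier → A.
F now also ready, so the ready set is {E, F}; E is listed earlier → E.
That leaves F as the only ready step → F.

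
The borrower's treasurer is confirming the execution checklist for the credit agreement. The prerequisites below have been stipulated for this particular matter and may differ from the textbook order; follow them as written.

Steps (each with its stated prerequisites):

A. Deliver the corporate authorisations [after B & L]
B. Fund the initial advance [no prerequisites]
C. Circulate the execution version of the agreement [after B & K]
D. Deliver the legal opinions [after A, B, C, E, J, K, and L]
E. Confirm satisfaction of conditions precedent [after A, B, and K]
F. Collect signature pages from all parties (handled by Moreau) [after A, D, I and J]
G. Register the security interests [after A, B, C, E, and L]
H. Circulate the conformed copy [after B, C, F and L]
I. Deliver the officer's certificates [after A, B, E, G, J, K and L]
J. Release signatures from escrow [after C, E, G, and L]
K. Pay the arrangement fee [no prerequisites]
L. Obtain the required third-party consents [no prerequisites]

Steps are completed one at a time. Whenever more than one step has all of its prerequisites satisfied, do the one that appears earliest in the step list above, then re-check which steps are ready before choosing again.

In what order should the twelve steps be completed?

B, K and L have no prerequisites; B is listed earlier, so B is first.
Now K and L have their prerequisites met. K is listed earlier, so K next.
C now also ready, so the ready set is {C, L}; C is listed earlier → C.
That leaves L as the only ready step → L.
Next only A has its prerequisites met → A.
E needed A, B and K, now all done → E.
G needed A, B, C, E and L, now all done → G.
J is the only step now ready → J.
Ready: D and I. D is listed earlier → D.
Next only I has its prerequisites met → I.
That leaves F as the only ready step → F.
H needed B, C, F and L, now all done → H.

B, K, C, L, A, E, G, J, D, I, F, H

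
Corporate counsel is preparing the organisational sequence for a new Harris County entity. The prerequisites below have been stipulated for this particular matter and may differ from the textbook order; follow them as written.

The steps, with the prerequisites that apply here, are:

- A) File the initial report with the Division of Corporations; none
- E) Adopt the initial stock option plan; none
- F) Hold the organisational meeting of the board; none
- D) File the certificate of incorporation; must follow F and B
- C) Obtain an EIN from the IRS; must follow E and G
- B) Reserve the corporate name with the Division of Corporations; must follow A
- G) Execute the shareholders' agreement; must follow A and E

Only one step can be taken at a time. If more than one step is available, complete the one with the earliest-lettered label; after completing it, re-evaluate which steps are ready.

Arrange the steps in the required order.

A, B, E, F, D, G, C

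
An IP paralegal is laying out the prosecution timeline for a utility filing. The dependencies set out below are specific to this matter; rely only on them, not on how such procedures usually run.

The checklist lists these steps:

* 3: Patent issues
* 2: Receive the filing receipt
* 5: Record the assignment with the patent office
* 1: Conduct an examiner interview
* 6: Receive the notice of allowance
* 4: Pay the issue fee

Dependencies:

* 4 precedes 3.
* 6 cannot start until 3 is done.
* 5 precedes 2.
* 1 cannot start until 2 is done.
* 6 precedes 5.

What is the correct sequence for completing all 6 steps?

4, 3, 6, 5, 2, 1

4 has no prerequisites → 4 first.
3 is the only step now ready → 3.
6 needed 3, now all done → 6.
5 needed 6, now all done → 5.
Next only 2 has its prerequisites met → 2.
That leaves 1 as the only ready step → 1.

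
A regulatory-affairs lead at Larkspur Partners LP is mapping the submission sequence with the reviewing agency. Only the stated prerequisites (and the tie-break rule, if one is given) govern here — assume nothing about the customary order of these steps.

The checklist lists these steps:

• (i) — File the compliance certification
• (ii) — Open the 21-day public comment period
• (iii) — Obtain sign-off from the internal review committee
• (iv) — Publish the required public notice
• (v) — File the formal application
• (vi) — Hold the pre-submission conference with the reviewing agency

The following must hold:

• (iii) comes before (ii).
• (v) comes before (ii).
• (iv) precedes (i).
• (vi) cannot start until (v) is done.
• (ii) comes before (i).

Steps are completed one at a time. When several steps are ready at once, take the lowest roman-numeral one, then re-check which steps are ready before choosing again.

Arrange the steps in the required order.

(iii), (iv) and (v) have no prerequisites; (iii) has the earlier label, so (iii) is first.
Ready: (iv) and (v). (iv) has the earlier label → (iv).
Next only (v) has its prerequisites met → (v).
Now (ii) and (vi) have their prerequisites met. (ii) has the earlier label, so (ii) next.
(i) now also ready, so the ready set is {(i), (vi)}; (i) has the earlier label → (i).
(vi) needed (v), now all done → (vi).

(iii), (iv), (v), (ii), (i), (vi)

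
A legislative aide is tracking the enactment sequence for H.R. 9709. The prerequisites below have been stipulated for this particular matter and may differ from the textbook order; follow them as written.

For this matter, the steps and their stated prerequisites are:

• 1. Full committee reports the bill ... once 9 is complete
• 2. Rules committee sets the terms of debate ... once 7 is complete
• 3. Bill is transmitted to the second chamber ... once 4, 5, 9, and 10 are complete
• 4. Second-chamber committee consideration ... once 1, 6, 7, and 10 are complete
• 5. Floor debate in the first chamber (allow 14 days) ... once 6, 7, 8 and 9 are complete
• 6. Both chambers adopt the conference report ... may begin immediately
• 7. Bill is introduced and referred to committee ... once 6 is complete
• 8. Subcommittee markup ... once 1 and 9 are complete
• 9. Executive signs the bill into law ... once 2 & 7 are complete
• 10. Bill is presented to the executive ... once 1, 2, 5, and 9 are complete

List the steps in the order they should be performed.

6 7 2 9 1 8 5 10 4 3

6 has no prerequisites → 6 first.
That leaves 7 as the only ready step → 7.
Next only 2 has its prerequisites met → 2.
That leaves 9 as the only ready step → 9.
That leaves 1 as the only ready step → 1.
Next only 8 has its prerequisites met → 8.
5 needed 6, 7, 8 and 9, now all done → 5.
That leaves 10 as the only ready step → 10.
Next only 4 has its prerequisites met → 4.
That leaves 3 as the only ready step → 3.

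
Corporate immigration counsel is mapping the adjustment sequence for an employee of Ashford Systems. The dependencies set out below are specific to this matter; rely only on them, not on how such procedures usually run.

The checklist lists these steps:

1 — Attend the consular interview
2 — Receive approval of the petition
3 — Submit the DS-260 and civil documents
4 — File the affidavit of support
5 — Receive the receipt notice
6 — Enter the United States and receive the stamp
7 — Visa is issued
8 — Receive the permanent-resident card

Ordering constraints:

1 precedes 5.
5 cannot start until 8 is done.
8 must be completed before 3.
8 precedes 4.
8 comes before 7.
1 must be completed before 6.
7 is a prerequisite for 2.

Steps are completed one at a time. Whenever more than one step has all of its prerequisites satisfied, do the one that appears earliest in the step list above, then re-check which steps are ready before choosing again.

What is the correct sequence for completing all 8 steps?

1 and 8 have no prerequisites; 1 is listed earlier, so 1 is first.
6 now also ready, so the ready set is {6, 8}; 6 is listed earlier → 6.
Next only 8 has its prerequisites met → 8.
Ready: 3, 4, 5 and 7. 3 is listed earlier → 3.
4, 5 and 7 are all available; 4 is listed earlier → 4.
Now 5 and 7 have their prerequisites met. 5 is listed earlier, so 5 next.
7 needed 8, now all done → 7.
2 needed 7, now all done → 2.

1 6 8 3 4 5 7 2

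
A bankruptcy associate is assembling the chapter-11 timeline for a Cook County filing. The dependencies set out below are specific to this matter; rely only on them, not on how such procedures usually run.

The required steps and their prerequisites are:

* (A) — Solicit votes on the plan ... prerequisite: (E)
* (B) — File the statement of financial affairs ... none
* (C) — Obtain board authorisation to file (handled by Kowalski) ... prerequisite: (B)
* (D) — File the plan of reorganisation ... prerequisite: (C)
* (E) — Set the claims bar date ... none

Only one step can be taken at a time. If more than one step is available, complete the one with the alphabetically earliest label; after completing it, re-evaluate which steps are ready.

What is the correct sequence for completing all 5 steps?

(B), (C), (D), (E), (A)

Nothing is required for (B) and (E). (B) has the earlier label → (B) first.
(C) now also ready, so the ready set is {(C), (E)}; (C) has the earlier label → (C).
Ready: (D) and (E). (D) has the earlier label → (D).
Next only (E) has its prerequisites met → (E).
(A) needed (E), now all done → (A).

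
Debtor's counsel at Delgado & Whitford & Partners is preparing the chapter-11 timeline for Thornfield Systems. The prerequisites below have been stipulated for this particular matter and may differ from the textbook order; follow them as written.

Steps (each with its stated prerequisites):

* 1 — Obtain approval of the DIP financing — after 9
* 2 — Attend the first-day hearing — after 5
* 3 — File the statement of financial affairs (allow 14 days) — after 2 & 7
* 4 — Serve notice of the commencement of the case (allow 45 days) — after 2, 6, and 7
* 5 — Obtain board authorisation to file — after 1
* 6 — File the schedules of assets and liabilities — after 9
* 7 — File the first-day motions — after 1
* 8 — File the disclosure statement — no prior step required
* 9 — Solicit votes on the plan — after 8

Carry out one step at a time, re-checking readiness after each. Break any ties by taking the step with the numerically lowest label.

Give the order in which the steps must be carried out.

8 → 9 → 1 → 5 → 2 → 6 → 7 → 3 → 4

8 is the only step with nothing outstanding, so it goes first.
That leaves 9 as the only ready step → 9.
Now 1 and 6 have their prerequisites met. 1 has the earlier label, so 1 next.
5 and 7 now also ready, so the ready set is {5, 6, 7}; 5 has the earlier label → 5.
Ready: 2, 6 and 7. 2 has the earlier label → 2.
6 and 7 are both available; 6 has the earlier label → 6.
That leaves 7 as the only ready step → 7.
Now 3 and 4 have their prerequisites met. 3 has the earlier label, so 3 next.
4 needed 2, 6 and 7, now all done → 4.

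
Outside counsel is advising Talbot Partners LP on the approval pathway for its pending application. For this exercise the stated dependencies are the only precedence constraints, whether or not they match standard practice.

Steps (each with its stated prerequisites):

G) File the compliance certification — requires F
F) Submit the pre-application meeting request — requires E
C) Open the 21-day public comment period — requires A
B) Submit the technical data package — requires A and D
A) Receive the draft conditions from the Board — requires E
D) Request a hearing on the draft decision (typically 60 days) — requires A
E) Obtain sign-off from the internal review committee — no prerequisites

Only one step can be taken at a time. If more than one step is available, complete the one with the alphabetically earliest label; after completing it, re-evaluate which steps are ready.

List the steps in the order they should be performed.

E A C D B F G

Only E has no prerequisites, so it is first.
A and F are both available; A has the earlier label → A.
C and D now also ready, so the ready set is {C, D, F}; C has the earlier label → C.
Ready: D and F. D has the earlier label → D.
Ready: B and F. B has the earlier label → B.
Next only F has its prerequisites met → F.
G needed F, now all done → G.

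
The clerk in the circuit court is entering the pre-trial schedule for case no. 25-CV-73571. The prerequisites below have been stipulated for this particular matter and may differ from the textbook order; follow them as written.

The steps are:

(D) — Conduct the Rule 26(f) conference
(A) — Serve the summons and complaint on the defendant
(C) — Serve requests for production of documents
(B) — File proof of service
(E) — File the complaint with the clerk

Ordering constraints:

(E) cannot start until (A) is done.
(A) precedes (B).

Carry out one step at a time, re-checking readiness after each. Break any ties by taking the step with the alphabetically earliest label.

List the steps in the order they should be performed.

(A), (C) and (D) have no prerequisites; (A) has the earlier label, so (A) is first.
Now (B), (C), (D) and (E) have their prerequisites met. (B) has the earlier label, so (B) next.
(C), (D) and (E) are all available; (C) has the earlier label → (C).
Now (D) and (E) have their prerequisites met. (D) has the earlier label, so (D) next.
(E) needed (A), now all done → (E).

(A), (B), (C), (D), (E)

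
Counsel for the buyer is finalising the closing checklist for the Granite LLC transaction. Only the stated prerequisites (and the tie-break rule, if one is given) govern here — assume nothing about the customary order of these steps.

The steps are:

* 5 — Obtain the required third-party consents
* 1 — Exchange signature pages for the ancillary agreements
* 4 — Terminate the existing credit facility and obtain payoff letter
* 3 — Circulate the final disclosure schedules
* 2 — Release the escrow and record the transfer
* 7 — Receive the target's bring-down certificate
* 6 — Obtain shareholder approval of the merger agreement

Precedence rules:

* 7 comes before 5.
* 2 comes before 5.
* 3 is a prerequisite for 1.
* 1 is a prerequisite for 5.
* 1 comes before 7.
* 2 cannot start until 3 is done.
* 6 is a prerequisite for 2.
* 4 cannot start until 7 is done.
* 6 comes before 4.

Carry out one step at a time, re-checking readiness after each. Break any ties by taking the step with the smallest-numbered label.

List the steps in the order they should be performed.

3 → 1 → 6 → 2 → 7 → 4 → 5

Nothing is required for 3 and 6. 3 has the earlier label → 3 first.
Now 1 and 6 have their prerequisites met. 1 has the earlier label, so 1 next.
7 now also ready, so the ready set is {6, 7}; 6 has the earlier label → 6.
2 now also ready, so the ready set is {2, 7}; 2 has the earlier label → 2.
Next only 7 has its prerequisites met → 7.
Ready: 4 and 5. 4 has the earlier label → 4.
5 needed 1, 2 and 7, now all done → 5.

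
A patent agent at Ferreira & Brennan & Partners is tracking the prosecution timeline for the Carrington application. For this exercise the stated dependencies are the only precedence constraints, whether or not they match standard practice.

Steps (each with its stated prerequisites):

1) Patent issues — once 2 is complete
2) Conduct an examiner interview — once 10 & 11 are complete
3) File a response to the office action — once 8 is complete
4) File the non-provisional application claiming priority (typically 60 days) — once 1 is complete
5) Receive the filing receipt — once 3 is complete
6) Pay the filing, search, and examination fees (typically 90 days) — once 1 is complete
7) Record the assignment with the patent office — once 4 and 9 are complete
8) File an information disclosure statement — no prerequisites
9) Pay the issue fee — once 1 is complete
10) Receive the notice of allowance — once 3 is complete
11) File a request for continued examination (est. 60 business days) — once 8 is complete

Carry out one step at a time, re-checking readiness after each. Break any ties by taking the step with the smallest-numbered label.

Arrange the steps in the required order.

8 has no prerequisites → 8 first.
Now 3 and 11 have their prerequisites met. 3 has the earlier label, so 3 next.
5, 10 and 11 are all available; 5 has the earlier label → 5.
Now 10 and 11 have their prerequisites met. 10 has the earlier label, so 10 next.
11 is the only step now ready → 11.
2 needed 10 and 11, now all done → 2.
1 is the only step now ready → 1.
4, 6 and 9 are all available; 4 has the earlier label → 4.
Now 6 and 9 have their prerequisites met. 6 has the earlier label, so 6 next.
That leaves 9 as the only ready step → 9.
That leaves 7 as the only ready step → 7.

8, 3, 5, 10, 11, 2, 1, 4, 6, 9, 7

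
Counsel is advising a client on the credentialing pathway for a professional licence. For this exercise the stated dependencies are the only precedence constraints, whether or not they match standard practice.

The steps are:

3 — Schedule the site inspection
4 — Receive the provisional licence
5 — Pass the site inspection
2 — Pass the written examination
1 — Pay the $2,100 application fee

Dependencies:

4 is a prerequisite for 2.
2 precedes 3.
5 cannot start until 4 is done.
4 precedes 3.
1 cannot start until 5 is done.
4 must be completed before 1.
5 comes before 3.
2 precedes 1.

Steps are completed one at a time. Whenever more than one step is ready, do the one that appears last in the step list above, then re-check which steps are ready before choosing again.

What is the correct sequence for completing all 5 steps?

4 → 2 → 5 → 1 → 3

4 has no prerequisites → 4 first.
2 and 5 are both available; 2 is listed later → 2.
5 needed 4, now all done → 5.
1 and 3 are both available; 1 is listed later → 1.
That leaves 3 as the only ready step → 3.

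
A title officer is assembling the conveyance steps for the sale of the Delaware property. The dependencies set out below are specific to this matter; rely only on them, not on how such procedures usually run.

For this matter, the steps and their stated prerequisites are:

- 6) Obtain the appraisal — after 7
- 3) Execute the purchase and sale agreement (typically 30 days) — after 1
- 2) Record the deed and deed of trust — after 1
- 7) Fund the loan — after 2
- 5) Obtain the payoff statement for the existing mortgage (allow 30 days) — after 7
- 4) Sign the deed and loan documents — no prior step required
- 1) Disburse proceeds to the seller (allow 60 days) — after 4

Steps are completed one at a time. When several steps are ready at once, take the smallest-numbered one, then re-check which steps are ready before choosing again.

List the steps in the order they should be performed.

Only 4 has no prerequisites, so it is first.
1 needed 4, now all done → 1.
Now 2 and 3 have their prerequisites met. 2 has the earlier label, so 2 next.
7 now also ready, so the ready set is {3, 7}; 3 has the earlier label → 3.
7 needed 2, now all done → 7.
Now 5 and 6 have their prerequisites met. 5 has the earlier label, so 5 next.
6 is the only step now ready → 6.

4, 1, 2, 3, 7, 5, 6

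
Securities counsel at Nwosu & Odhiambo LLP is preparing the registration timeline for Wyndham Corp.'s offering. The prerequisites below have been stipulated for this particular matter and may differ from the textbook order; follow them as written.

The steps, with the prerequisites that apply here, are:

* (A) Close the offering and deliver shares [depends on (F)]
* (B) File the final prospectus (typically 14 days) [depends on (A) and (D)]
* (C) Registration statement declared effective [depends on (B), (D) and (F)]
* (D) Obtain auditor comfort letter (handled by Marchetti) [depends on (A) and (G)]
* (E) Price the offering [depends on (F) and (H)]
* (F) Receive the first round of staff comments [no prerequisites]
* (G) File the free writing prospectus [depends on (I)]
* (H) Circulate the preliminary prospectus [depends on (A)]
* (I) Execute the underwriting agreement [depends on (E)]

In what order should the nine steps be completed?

(F) has no prerequisites → (F) first.
Next only (A) has its prerequisites met → (A).
(H) is the only step now ready → (H).
(E) needed (F) and (H), now all done → (E).
Next only (I) has its prerequisites met → (I).
That leaves (G) as the only ready step → (G).
(D) needed (A) and (G), now all done → (D).
(B) is the only step now ready → (B).
(C) is the only step now ready → (C).

(F), (A), (H), (E), (I), (G), (D), (B), (C)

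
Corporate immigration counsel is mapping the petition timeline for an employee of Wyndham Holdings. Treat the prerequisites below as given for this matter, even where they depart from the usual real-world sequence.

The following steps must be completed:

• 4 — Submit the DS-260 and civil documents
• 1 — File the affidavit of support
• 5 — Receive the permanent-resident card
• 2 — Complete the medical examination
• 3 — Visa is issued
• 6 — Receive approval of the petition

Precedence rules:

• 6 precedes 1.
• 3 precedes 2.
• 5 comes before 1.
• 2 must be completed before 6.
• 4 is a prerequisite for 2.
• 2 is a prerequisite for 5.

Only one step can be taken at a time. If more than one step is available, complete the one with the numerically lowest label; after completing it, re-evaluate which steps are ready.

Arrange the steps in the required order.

3 4 2 5 6 1

3 and 4 have no prerequisites; 3 has the earlier label, so 3 is first.
4 is the only step now ready → 4.
That leaves 2 as the only ready step → 2.
5 and 6 are both available; 5 has the earlier label → 5.
6 needed 2, now all done → 6.
1 needed 5 and 6, now all done → 1.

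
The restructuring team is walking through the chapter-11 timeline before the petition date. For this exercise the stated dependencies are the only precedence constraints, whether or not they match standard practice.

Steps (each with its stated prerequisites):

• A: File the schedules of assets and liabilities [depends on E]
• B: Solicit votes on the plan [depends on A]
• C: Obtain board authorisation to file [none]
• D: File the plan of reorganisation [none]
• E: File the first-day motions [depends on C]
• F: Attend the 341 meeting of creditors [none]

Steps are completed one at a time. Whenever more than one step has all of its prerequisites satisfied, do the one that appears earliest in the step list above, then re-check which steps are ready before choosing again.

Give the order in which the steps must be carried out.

Nothing is required for C, D and F. C is listed earlier → C first.
Now D, E and F have their prerequisites met. D is listed earlier, so D next.
E and F are both available; E is listed earlier → E.
A now also ready, so the ready set is {A, F}; A is listed earlier → A.
Ready: B and F. B is listed earlier → B.
That leaves F as the only ready step → F.

C → D → E → A → B → F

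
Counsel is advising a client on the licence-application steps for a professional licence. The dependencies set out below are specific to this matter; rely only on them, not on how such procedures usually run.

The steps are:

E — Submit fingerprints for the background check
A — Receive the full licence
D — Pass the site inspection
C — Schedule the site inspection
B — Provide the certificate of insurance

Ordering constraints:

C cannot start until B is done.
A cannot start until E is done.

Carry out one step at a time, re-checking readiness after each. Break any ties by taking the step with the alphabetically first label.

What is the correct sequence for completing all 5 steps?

B C D E A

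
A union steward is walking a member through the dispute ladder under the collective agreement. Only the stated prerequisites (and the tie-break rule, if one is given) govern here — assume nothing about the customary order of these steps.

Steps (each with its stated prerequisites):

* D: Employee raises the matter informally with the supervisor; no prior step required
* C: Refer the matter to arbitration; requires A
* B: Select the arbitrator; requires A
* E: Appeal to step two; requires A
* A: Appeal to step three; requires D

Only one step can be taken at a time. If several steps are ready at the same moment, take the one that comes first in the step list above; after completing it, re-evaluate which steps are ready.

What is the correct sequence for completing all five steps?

D, A, C, B, E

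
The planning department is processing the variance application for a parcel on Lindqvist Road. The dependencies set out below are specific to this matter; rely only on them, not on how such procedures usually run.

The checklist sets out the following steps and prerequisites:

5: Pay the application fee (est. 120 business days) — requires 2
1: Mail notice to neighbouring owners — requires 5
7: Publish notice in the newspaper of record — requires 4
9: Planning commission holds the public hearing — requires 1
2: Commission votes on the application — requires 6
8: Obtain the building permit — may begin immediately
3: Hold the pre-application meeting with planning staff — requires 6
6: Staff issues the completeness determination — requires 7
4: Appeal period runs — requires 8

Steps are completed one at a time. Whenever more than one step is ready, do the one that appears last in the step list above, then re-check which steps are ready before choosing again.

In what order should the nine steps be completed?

Only 8 has no prerequisites, so it is first.
4 needed 8, now all done → 4.
Next only 7 has its prerequisites met → 7.
6 needed 7, now all done → 6.
3 and 2 are both available; 3 is listed later → 3.
2 is the only step now ready → 2.
Next only 5 has its prerequisites met → 5.
1 needed 5, now all done → 1.
9 needed 1, now all done → 9.

8 4 7 6 3 2 5 1 9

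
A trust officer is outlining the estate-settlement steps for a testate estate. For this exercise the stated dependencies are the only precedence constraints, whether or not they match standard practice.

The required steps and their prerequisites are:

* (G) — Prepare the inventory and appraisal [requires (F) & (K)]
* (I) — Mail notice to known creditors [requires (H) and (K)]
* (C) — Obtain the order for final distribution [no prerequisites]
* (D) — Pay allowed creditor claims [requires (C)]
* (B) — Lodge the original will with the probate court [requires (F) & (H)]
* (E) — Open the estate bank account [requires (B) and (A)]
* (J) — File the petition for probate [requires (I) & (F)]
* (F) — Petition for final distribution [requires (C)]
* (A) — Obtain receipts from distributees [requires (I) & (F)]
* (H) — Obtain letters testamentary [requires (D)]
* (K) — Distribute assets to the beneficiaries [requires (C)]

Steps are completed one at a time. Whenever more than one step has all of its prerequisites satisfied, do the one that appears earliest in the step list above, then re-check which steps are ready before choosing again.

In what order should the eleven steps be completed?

(C) is the only step with nothing outstanding, so it goes first.
(D), (F) and (K) are all available; (D) is listed earlier → (D).
(F), (H) and (K) are all available; (F) is listed earlier → (F).
(H) and (K) are both available; (H) is listed earlier → (H).
(B) now also ready, so the ready set is {(B), (K)}; (B) is listed earlier → (B).
(K) needed (C), now all done → (K).
Ready: (G) and (I). (G) is listed earlier → (G).
(I) needed (H) and (K), now all done → (I).
(J) and (A) are both available; (J) is listed earlier → (J).
(A) is the only step now ready → (A).
(E) needed (B) and (A), now all done → (E).

(C) (D) (F) (H) (B) (K) (G) (I) (J) (A) (E)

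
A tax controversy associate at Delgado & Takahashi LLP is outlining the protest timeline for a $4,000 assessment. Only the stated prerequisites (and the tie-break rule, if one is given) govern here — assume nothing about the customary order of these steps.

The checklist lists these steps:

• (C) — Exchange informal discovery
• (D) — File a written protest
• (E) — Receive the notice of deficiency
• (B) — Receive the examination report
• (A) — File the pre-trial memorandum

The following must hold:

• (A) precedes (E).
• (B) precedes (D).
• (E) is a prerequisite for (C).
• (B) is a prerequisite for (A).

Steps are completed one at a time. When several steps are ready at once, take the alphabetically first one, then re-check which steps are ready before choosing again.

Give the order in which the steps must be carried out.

(B) (A) (D) (E) (C)

(B) has no prerequisites → (B) first.
Ready: (A) and (D). (A) has the earlier label → (A).
Now (D) and (E) have their prerequisites met. (D) has the earlier label, so (D) next.
(E) is the only step now ready → (E).
(C) needed (E), now all done → (C).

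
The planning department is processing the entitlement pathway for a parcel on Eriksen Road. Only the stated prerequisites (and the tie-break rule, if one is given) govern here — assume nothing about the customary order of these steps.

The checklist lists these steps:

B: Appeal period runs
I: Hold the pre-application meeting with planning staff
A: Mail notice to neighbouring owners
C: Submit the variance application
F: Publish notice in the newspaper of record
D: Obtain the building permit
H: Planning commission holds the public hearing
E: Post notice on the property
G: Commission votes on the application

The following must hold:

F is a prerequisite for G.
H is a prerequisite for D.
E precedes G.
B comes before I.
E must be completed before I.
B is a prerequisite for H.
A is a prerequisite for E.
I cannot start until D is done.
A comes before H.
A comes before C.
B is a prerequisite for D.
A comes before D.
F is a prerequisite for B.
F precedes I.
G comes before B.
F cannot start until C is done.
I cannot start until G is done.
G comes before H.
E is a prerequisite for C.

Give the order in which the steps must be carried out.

A has no prerequisites → A first.
That leaves E as the only ready step → E.
C needed A and E, now all done → C.
That leaves F as the only ready step → F.
G needed F and E, now all done → G.
B is the only step now ready → B.
H needed B, A and G, now all done → H.
That leaves D as the only ready step → D.
I needed B, F, D, E and G, now all done → I.

A, E, C, F, G, B, H, D, I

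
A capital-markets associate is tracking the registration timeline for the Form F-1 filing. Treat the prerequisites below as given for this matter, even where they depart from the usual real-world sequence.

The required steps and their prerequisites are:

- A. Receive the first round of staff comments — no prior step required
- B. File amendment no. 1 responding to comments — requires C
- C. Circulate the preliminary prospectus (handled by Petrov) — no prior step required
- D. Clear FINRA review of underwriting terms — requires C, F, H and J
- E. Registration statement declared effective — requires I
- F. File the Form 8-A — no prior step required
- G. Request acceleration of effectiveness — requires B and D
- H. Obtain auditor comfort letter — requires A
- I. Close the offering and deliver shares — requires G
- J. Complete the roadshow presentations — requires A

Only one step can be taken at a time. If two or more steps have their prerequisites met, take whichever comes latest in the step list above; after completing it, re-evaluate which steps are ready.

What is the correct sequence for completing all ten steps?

F C B A J H D G I E

Nothing is required for F, C and A. F is listed later → F first.
C and A are both available; C is listed later → C.
Ready: B and A. B is listed later → B.
Next only A has its prerequisites met → A.
J and H are both available; J is listed later → J.
H needed A, now all done → H.
D needed J, H, F and C, now all done → D.
G needed D and B, now all done → G.
I needed G, now all done → I.
E needed I, now all done → E.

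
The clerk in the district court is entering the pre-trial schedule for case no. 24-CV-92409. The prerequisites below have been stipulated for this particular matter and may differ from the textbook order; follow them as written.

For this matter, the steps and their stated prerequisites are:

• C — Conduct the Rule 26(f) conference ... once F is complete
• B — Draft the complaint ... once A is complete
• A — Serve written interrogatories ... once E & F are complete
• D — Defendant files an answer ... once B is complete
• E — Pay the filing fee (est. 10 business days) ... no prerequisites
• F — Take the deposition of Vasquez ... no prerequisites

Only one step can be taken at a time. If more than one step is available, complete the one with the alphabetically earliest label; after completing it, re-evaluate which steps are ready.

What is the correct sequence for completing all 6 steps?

E F A B C D

Nothing is required for E and F. E has the earlier label → E first.
That leaves F as the only ready step → F.
Ready: A and C. A has the earlier label → A.
B and C are both available; B has the earlier label → B.
D now also ready, so the ready set is {C, D}; C has the earlier label → C.
D is the only step now ready → D.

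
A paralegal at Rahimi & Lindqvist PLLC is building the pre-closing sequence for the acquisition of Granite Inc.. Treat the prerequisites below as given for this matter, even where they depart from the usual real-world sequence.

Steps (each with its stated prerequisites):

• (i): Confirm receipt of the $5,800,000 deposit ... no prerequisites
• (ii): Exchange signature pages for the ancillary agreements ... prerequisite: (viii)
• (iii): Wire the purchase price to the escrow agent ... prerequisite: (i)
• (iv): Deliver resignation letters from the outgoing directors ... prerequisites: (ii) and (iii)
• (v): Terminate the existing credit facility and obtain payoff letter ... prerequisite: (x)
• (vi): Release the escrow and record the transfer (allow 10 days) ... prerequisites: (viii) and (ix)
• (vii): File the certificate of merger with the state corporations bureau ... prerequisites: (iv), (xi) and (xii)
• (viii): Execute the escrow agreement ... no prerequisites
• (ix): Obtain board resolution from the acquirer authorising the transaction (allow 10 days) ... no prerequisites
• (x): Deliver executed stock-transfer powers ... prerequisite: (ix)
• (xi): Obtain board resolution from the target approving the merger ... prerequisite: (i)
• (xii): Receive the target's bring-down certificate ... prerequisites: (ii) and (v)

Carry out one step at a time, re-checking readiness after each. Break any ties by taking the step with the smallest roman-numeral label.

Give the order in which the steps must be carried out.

(i), (iii), (viii), (ii), (iv), (ix), (vi), (x), (v), (xi), (xii), (vii)

Nothing is required for (i), (viii) and (ix). (i) has the earlier label → (i) first.
(iii) and (xi) now also ready, so the ready set is {(iii), (viii), (ix), (xi)}; (iii) has the earlier label → (iii).
Now (viii), (ix) and (xi) have their prerequisites met. (viii) has the earlier label, so (viii) next.
(ii) now also ready, so the ready set is {(ii), (ix), (xi)}; (ii) has the earlier label → (ii).
Now (iv), (ix) and (xi) have their prerequisites met. (iv) has the earlier label, so (iv) next.
Ready: (ix) and (xi). (ix) has the earlier label → (ix).
(vi) and (x) now also ready, so the ready set is {(vi), (x), (xi)}; (vi) has the earlier label → (vi).
(x) and (xi) are both available; (x) has the earlier label → (x).
Ready: (v) and (xi). (v) has the earlier label → (v).
Now (xi) and (xii) have their prerequisites met. (xi) has the earlier label, so (xi) next.
(xii) is the only step now ready → (xii).
(vii) needed (iv), (xi) and (xii), now all done → (vii).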